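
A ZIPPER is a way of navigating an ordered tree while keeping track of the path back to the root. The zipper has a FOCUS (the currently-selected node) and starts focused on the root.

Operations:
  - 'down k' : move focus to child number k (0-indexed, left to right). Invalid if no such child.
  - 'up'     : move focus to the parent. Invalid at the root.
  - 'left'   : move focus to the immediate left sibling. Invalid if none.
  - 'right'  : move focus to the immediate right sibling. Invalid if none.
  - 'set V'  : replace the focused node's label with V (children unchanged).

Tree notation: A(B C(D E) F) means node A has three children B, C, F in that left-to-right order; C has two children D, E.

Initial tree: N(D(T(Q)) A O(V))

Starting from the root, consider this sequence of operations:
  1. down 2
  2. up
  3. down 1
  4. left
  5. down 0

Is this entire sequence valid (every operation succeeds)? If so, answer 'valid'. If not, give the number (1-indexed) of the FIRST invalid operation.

Step 1 (down 2): focus=O path=2 depth=1 children=['V'] left=['D', 'A'] right=[] parent=N
Step 2 (up): focus=N path=root depth=0 children=['D', 'A', 'O'] (at root)
Step 3 (down 1): focus=A path=1 depth=1 children=[] left=['D'] right=['O'] parent=N
Step 4 (left): focus=D path=0 depth=1 children=['T'] left=[] right=['A', 'O'] parent=N
Step 5 (down 0): focus=T path=0/0 depth=2 children=['Q'] left=[] right=[] parent=D

Answer: valid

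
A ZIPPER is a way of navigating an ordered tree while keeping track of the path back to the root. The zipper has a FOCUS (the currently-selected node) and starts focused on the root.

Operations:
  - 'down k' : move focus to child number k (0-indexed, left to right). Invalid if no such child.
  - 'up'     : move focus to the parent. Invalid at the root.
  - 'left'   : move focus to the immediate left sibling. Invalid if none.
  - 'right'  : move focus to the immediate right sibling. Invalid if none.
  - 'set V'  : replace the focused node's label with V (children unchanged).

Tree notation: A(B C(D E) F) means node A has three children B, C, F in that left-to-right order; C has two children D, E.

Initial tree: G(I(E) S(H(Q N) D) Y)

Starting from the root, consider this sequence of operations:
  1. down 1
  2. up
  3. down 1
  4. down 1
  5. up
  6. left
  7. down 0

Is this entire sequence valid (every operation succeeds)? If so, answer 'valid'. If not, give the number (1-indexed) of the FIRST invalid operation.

Answer: valid

Derivation:
Step 1 (down 1): focus=S path=1 depth=1 children=['H', 'D'] left=['I'] right=['Y'] parent=G
Step 2 (up): focus=G path=root depth=0 children=['I', 'S', 'Y'] (at root)
Step 3 (down 1): focus=S path=1 depth=1 children=['H', 'D'] left=['I'] right=['Y'] parent=G
Step 4 (down 1): focus=D path=1/1 depth=2 children=[] left=['H'] right=[] parent=S
Step 5 (up): focus=S path=1 depth=1 children=['H', 'D'] left=['I'] right=['Y'] parent=G
Step 6 (left): focus=I path=0 depth=1 children=['E'] left=[] right=['S', 'Y'] parent=G
Step 7 (down 0): focus=E path=0/0 depth=2 children=[] left=[] right=[] parent=I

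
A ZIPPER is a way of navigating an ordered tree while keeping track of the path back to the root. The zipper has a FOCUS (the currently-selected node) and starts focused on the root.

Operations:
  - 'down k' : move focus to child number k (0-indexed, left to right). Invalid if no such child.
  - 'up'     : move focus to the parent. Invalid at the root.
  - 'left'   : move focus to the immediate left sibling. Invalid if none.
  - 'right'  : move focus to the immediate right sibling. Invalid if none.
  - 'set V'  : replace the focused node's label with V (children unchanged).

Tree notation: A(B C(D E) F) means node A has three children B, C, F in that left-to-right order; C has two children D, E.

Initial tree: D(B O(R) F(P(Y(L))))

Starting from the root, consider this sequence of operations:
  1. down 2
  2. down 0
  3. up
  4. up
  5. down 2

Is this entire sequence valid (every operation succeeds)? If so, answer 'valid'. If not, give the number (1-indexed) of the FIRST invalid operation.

Step 1 (down 2): focus=F path=2 depth=1 children=['P'] left=['B', 'O'] right=[] parent=D
Step 2 (down 0): focus=P path=2/0 depth=2 children=['Y'] left=[] right=[] parent=F
Step 3 (up): focus=F path=2 depth=1 children=['P'] left=['B', 'O'] right=[] parent=D
Step 4 (up): focus=D path=root depth=0 children=['B', 'O', 'F'] (at root)
Step 5 (down 2): focus=F path=2 depth=1 children=['P'] left=['B', 'O'] right=[] parent=D

Answer: valid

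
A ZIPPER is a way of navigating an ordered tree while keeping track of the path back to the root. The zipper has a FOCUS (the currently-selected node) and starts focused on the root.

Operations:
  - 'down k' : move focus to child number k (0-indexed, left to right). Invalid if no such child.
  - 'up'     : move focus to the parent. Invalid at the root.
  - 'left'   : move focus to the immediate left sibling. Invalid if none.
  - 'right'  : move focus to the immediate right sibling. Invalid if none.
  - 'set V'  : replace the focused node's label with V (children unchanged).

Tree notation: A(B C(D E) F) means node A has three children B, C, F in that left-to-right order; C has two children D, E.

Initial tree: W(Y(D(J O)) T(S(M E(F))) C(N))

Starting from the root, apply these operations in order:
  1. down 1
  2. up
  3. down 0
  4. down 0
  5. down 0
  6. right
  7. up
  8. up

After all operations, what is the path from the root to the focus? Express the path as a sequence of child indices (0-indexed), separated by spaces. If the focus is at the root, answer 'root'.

Answer: 0

Derivation:
Step 1 (down 1): focus=T path=1 depth=1 children=['S'] left=['Y'] right=['C'] parent=W
Step 2 (up): focus=W path=root depth=0 children=['Y', 'T', 'C'] (at root)
Step 3 (down 0): focus=Y path=0 depth=1 children=['D'] left=[] right=['T', 'C'] parent=W
Step 4 (down 0): focus=D path=0/0 depth=2 children=['J', 'O'] left=[] right=[] parent=Y
Step 5 (down 0): focus=J path=0/0/0 depth=3 children=[] left=[] right=['O'] parent=D
Step 6 (right): focus=O path=0/0/1 depth=3 children=[] left=['J'] right=[] parent=D
Step 7 (up): focus=D path=0/0 depth=2 children=['J', 'O'] left=[] right=[] parent=Y
Step 8 (up): focus=Y path=0 depth=1 children=['D'] left=[] right=['T', 'C'] parent=W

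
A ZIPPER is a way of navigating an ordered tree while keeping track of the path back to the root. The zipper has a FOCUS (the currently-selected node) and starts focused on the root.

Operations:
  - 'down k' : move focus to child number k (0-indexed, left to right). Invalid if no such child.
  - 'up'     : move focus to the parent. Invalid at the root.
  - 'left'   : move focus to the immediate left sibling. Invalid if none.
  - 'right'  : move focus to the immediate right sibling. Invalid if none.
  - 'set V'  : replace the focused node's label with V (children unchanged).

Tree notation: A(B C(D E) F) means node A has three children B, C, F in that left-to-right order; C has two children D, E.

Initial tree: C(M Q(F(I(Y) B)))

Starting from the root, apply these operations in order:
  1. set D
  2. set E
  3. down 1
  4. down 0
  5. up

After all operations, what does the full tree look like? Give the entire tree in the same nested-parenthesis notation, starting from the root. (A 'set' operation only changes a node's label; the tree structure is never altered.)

Answer: E(M Q(F(I(Y) B)))

Derivation:
Step 1 (set D): focus=D path=root depth=0 children=['M', 'Q'] (at root)
Step 2 (set E): focus=E path=root depth=0 children=['M', 'Q'] (at root)
Step 3 (down 1): focus=Q path=1 depth=1 children=['F'] left=['M'] right=[] parent=E
Step 4 (down 0): focus=F path=1/0 depth=2 children=['I', 'B'] left=[] right=[] parent=Q
Step 5 (up): focus=Q path=1 depth=1 children=['F'] left=['M'] right=[] parent=E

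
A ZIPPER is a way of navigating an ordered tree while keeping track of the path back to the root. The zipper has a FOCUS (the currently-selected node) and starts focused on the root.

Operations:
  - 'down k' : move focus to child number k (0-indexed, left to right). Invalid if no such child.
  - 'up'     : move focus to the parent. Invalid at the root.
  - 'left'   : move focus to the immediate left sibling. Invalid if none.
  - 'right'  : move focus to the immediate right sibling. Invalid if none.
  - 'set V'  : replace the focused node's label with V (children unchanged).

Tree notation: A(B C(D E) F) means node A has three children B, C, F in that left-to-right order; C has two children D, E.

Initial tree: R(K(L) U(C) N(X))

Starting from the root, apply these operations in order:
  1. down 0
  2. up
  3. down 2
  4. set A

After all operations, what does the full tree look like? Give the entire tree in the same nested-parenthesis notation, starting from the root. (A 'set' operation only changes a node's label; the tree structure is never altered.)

Answer: R(K(L) U(C) A(X))

Derivation:
Step 1 (down 0): focus=K path=0 depth=1 children=['L'] left=[] right=['U', 'N'] parent=R
Step 2 (up): focus=R path=root depth=0 children=['K', 'U', 'N'] (at root)
Step 3 (down 2): focus=N path=2 depth=1 children=['X'] left=['K', 'U'] right=[] parent=R
Step 4 (set A): focus=A path=2 depth=1 children=['X'] left=['K', 'U'] right=[] parent=R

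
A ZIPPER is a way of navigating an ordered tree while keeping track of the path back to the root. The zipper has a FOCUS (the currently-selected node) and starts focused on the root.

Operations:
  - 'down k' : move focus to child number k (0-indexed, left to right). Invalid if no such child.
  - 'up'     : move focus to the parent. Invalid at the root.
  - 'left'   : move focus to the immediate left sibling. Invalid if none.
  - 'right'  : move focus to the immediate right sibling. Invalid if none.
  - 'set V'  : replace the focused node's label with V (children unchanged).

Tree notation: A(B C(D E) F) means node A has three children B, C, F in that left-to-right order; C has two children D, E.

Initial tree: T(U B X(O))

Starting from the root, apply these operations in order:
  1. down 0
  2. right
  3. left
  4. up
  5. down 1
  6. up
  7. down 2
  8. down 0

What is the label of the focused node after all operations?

Step 1 (down 0): focus=U path=0 depth=1 children=[] left=[] right=['B', 'X'] parent=T
Step 2 (right): focus=B path=1 depth=1 children=[] left=['U'] right=['X'] parent=T
Step 3 (left): focus=U path=0 depth=1 children=[] left=[] right=['B', 'X'] parent=T
Step 4 (up): focus=T path=root depth=0 children=['U', 'B', 'X'] (at root)
Step 5 (down 1): focus=B path=1 depth=1 children=[] left=['U'] right=['X'] parent=T
Step 6 (up): focus=T path=root depth=0 children=['U', 'B', 'X'] (at root)
Step 7 (down 2): focus=X path=2 depth=1 children=['O'] left=['U', 'B'] right=[] parent=T
Step 8 (down 0): focus=O path=2/0 depth=2 children=[] left=[] right=[] parent=X

Answer: O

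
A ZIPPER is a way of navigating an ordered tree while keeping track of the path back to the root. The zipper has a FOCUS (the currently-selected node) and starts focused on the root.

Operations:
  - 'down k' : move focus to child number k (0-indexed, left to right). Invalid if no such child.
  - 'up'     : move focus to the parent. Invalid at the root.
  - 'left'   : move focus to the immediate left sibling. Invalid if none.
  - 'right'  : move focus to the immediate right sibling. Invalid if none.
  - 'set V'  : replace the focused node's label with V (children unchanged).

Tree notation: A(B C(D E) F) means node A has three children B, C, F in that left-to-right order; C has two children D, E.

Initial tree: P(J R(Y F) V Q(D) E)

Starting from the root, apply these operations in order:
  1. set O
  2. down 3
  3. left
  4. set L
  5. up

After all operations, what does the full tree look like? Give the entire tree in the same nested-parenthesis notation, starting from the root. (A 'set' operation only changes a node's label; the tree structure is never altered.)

Step 1 (set O): focus=O path=root depth=0 children=['J', 'R', 'V', 'Q', 'E'] (at root)
Step 2 (down 3): focus=Q path=3 depth=1 children=['D'] left=['J', 'R', 'V'] right=['E'] parent=O
Step 3 (left): focus=V path=2 depth=1 children=[] left=['J', 'R'] right=['Q', 'E'] parent=O
Step 4 (set L): focus=L path=2 depth=1 children=[] left=['J', 'R'] right=['Q', 'E'] parent=O
Step 5 (up): focus=O path=root depth=0 children=['J', 'R', 'L', 'Q', 'E'] (at root)

Answer: O(J R(Y F) L Q(D) E)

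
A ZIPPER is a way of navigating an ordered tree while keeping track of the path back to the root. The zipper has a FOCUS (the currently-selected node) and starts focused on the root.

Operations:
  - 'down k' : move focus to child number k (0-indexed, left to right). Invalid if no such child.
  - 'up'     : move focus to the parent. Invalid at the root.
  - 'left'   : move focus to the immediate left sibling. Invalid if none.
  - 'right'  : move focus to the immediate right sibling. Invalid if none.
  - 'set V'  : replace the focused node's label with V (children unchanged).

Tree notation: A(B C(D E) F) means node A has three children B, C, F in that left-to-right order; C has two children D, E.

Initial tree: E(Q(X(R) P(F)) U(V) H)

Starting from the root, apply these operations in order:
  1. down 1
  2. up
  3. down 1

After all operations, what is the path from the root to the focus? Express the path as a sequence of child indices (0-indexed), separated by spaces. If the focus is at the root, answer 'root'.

Step 1 (down 1): focus=U path=1 depth=1 children=['V'] left=['Q'] right=['H'] parent=E
Step 2 (up): focus=E path=root depth=0 children=['Q', 'U', 'H'] (at root)
Step 3 (down 1): focus=U path=1 depth=1 children=['V'] left=['Q'] right=['H'] parent=E

Answer: 1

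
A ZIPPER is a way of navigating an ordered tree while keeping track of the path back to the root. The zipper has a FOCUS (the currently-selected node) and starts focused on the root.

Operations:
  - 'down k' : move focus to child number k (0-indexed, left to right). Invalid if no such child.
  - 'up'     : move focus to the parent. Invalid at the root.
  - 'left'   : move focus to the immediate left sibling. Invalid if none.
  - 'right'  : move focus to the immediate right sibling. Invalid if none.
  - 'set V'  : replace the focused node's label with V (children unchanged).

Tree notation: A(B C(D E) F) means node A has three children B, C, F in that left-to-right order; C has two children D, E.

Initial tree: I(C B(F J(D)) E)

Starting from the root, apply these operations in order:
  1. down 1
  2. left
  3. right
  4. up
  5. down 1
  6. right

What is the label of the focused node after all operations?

Step 1 (down 1): focus=B path=1 depth=1 children=['F', 'J'] left=['C'] right=['E'] parent=I
Step 2 (left): focus=C path=0 depth=1 children=[] left=[] right=['B', 'E'] parent=I
Step 3 (right): focus=B path=1 depth=1 children=['F', 'J'] left=['C'] right=['E'] parent=I
Step 4 (up): focus=I path=root depth=0 children=['C', 'B', 'E'] (at root)
Step 5 (down 1): focus=B path=1 depth=1 children=['F', 'J'] left=['C'] right=['E'] parent=I
Step 6 (right): focus=E path=2 depth=1 children=[] left=['C', 'B'] right=[] parent=I

Answer: E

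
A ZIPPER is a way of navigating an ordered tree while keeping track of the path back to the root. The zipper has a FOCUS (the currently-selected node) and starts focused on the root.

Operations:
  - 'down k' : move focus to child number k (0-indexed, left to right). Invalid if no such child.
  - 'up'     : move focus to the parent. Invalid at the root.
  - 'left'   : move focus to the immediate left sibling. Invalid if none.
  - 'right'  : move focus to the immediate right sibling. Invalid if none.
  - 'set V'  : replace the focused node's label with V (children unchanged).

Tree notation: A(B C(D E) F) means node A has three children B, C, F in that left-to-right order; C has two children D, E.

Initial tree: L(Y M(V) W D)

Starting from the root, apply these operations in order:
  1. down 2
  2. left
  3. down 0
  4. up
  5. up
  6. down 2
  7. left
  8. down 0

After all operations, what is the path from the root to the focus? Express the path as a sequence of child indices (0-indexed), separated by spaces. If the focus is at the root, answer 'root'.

Step 1 (down 2): focus=W path=2 depth=1 children=[] left=['Y', 'M'] right=['D'] parent=L
Step 2 (left): focus=M path=1 depth=1 children=['V'] left=['Y'] right=['W', 'D'] parent=L
Step 3 (down 0): focus=V path=1/0 depth=2 children=[] left=[] right=[] parent=M
Step 4 (up): focus=M path=1 depth=1 children=['V'] left=['Y'] right=['W', 'D'] parent=L
Step 5 (up): focus=L path=root depth=0 children=['Y', 'M', 'W', 'D'] (at root)
Step 6 (down 2): focus=W path=2 depth=1 children=[] left=['Y', 'M'] right=['D'] parent=L
Step 7 (left): focus=M path=1 depth=1 children=['V'] left=['Y'] right=['W', 'D'] parent=L
Step 8 (down 0): focus=V path=1/0 depth=2 children=[] left=[] right=[] parent=M

Answer: 1 0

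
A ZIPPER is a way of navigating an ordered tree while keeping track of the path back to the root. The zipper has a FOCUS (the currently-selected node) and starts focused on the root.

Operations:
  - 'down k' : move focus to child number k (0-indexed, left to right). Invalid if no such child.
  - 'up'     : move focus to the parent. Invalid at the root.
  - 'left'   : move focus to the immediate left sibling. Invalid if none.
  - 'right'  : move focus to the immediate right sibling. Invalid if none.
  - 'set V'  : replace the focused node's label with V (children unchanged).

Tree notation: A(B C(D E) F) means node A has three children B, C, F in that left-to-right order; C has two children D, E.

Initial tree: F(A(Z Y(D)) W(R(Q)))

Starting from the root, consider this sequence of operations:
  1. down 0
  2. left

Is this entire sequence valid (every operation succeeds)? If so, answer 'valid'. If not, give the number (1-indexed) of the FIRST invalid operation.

Step 1 (down 0): focus=A path=0 depth=1 children=['Z', 'Y'] left=[] right=['W'] parent=F
Step 2 (left): INVALID

Answer: 2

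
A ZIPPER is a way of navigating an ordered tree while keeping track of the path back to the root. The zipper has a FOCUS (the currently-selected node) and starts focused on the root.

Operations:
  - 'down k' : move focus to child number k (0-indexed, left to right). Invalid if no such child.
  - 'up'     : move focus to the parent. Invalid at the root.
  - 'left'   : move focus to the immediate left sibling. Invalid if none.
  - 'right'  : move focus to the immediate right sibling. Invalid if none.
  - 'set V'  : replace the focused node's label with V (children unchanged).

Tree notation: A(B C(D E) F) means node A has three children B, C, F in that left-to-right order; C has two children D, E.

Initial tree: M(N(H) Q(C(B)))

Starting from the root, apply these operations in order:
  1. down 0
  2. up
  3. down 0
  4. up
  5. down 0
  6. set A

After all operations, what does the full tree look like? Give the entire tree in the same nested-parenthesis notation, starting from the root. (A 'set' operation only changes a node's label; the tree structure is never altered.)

Answer: M(A(H) Q(C(B)))

Derivation:
Step 1 (down 0): focus=N path=0 depth=1 children=['H'] left=[] right=['Q'] parent=M
Step 2 (up): focus=M path=root depth=0 children=['N', 'Q'] (at root)
Step 3 (down 0): focus=N path=0 depth=1 children=['H'] left=[] right=['Q'] parent=M
Step 4 (up): focus=M path=root depth=0 children=['N', 'Q'] (at root)
Step 5 (down 0): focus=N path=0 depth=1 children=['H'] left=[] right=['Q'] parent=M
Step 6 (set A): focus=A path=0 depth=1 children=['H'] left=[] right=['Q'] parent=M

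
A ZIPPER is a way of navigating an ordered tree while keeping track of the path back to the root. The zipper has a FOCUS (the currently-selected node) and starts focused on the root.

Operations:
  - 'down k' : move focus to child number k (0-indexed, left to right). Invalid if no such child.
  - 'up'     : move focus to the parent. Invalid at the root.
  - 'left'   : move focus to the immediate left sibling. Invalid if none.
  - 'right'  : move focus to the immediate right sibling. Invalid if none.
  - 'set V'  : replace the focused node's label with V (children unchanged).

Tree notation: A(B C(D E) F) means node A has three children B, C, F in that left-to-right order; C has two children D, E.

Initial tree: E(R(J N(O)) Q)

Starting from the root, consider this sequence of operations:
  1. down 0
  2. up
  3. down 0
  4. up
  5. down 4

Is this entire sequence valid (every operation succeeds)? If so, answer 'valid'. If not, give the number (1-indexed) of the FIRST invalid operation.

Answer: 5

Derivation:
Step 1 (down 0): focus=R path=0 depth=1 children=['J', 'N'] left=[] right=['Q'] parent=E
Step 2 (up): focus=E path=root depth=0 children=['R', 'Q'] (at root)
Step 3 (down 0): focus=R path=0 depth=1 children=['J', 'N'] left=[] right=['Q'] parent=E
Step 4 (up): focus=E path=root depth=0 children=['R', 'Q'] (at root)
Step 5 (down 4): INVALID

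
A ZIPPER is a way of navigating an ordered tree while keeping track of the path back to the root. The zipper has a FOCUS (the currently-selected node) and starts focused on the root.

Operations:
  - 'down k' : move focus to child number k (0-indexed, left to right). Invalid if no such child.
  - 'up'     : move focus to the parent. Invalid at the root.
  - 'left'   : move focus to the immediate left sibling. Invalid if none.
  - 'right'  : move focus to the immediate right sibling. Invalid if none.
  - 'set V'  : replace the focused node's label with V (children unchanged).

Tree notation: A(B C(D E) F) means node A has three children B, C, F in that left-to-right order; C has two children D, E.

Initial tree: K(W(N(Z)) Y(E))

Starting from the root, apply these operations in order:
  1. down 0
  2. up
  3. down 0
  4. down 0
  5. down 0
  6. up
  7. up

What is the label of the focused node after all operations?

Answer: W

Derivation:
Step 1 (down 0): focus=W path=0 depth=1 children=['N'] left=[] right=['Y'] parent=K
Step 2 (up): focus=K path=root depth=0 children=['W', 'Y'] (at root)
Step 3 (down 0): focus=W path=0 depth=1 children=['N'] left=[] right=['Y'] parent=K
Step 4 (down 0): focus=N path=0/0 depth=2 children=['Z'] left=[] right=[] parent=W
Step 5 (down 0): focus=Z path=0/0/0 depth=3 children=[] left=[] right=[] parent=N
Step 6 (up): focus=N path=0/0 depth=2 children=['Z'] left=[] right=[] parent=W
Step 7 (up): focus=W path=0 depth=1 children=['N'] left=[] right=['Y'] parent=K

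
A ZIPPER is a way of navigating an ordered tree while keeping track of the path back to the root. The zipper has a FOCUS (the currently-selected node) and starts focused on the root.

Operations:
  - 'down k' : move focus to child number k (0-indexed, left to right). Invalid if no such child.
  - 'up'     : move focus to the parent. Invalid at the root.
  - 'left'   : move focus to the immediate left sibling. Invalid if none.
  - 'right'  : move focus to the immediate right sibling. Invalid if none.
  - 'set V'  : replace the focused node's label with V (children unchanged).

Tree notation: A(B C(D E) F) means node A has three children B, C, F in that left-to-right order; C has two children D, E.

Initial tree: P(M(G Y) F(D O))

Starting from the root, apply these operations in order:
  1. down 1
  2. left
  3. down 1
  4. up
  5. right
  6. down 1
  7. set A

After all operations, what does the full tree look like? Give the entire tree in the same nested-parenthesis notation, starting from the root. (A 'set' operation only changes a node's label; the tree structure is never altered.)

Answer: P(M(G Y) F(D A))

Derivation:
Step 1 (down 1): focus=F path=1 depth=1 children=['D', 'O'] left=['M'] right=[] parent=P
Step 2 (left): focus=M path=0 depth=1 children=['G', 'Y'] left=[] right=['F'] parent=P
Step 3 (down 1): focus=Y path=0/1 depth=2 children=[] left=['G'] right=[] parent=M
Step 4 (up): focus=M path=0 depth=1 children=['G', 'Y'] left=[] right=['F'] parent=P
Step 5 (right): focus=F path=1 depth=1 children=['D', 'O'] left=['M'] right=[] parent=P
Step 6 (down 1): focus=O path=1/1 depth=2 children=[] left=['D'] right=[] parent=F
Step 7 (set A): focus=A path=1/1 depth=2 children=[] left=['D'] right=[] parent=F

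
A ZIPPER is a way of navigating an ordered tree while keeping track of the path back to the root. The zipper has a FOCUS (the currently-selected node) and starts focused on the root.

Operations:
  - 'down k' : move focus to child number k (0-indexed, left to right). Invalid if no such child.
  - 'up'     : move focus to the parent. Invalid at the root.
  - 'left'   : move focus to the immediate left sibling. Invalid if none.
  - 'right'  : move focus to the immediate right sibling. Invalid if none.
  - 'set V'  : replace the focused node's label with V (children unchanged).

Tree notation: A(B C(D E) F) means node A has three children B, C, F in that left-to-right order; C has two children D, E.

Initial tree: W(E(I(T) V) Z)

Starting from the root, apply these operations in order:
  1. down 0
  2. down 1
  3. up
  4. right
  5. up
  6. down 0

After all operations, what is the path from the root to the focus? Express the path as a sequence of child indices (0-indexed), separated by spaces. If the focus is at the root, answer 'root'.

Answer: 0

Derivation:
Step 1 (down 0): focus=E path=0 depth=1 children=['I', 'V'] left=[] right=['Z'] parent=W
Step 2 (down 1): focus=V path=0/1 depth=2 children=[] left=['I'] right=[] parent=E
Step 3 (up): focus=E path=0 depth=1 children=['I', 'V'] left=[] right=['Z'] parent=W
Step 4 (right): focus=Z path=1 depth=1 children=[] left=['E'] right=[] parent=W
Step 5 (up): focus=W path=root depth=0 children=['E', 'Z'] (at root)
Step 6 (down 0): focus=E path=0 depth=1 children=['I', 'V'] left=[] right=['Z'] parent=W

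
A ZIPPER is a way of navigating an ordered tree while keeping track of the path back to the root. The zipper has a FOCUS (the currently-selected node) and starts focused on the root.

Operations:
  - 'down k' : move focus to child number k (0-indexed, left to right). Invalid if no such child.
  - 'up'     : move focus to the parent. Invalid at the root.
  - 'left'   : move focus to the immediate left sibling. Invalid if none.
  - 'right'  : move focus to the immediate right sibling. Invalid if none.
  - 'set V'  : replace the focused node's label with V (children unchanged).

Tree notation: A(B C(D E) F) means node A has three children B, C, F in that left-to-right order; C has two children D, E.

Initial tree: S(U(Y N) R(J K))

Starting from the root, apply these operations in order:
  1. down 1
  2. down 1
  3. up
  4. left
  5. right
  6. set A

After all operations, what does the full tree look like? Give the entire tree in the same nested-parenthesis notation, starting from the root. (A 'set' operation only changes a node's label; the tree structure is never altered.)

Step 1 (down 1): focus=R path=1 depth=1 children=['J', 'K'] left=['U'] right=[] parent=S
Step 2 (down 1): focus=K path=1/1 depth=2 children=[] left=['J'] right=[] parent=R
Step 3 (up): focus=R path=1 depth=1 children=['J', 'K'] left=['U'] right=[] parent=S
Step 4 (left): focus=U path=0 depth=1 children=['Y', 'N'] left=[] right=['R'] parent=S
Step 5 (right): focus=R path=1 depth=1 children=['J', 'K'] left=['U'] right=[] parent=S
Step 6 (set A): focus=A path=1 depth=1 children=['J', 'K'] left=['U'] right=[] parent=S

Answer: S(U(Y N) A(J K))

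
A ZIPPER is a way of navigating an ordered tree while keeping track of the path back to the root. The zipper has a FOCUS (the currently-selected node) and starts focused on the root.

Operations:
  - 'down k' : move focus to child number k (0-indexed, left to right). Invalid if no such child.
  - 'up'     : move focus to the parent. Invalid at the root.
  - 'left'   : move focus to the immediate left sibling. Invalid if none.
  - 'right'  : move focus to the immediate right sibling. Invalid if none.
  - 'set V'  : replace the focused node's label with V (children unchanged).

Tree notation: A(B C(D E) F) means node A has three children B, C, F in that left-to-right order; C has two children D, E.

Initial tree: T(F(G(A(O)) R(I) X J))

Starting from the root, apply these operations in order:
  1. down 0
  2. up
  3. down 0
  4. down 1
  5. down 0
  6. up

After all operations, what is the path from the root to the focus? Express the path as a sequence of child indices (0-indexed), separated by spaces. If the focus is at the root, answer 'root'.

Answer: 0 1

Derivation:
Step 1 (down 0): focus=F path=0 depth=1 children=['G', 'R', 'X', 'J'] left=[] right=[] parent=T
Step 2 (up): focus=T path=root depth=0 children=['F'] (at root)
Step 3 (down 0): focus=F path=0 depth=1 children=['G', 'R', 'X', 'J'] left=[] right=[] parent=T
Step 4 (down 1): focus=R path=0/1 depth=2 children=['I'] left=['G'] right=['X', 'J'] parent=F
Step 5 (down 0): focus=I path=0/1/0 depth=3 children=[] left=[] right=[] parent=R
Step 6 (up): focus=R path=0/1 depth=2 children=['I'] left=['G'] right=['X', 'J'] parent=F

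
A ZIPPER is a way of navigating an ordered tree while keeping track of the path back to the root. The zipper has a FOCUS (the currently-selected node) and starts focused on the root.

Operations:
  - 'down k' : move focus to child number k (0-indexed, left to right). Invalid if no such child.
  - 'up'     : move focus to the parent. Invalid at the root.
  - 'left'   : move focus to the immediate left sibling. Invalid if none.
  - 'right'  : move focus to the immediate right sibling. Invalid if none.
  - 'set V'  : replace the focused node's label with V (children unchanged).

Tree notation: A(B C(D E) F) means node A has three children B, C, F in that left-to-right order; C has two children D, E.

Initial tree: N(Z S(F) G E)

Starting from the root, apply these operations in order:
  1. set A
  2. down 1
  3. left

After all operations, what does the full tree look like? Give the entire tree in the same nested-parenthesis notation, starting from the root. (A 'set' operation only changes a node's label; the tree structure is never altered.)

Answer: A(Z S(F) G E)

Derivation:
Step 1 (set A): focus=A path=root depth=0 children=['Z', 'S', 'G', 'E'] (at root)
Step 2 (down 1): focus=S path=1 depth=1 children=['F'] left=['Z'] right=['G', 'E'] parent=A
Step 3 (left): focus=Z path=0 depth=1 children=[] left=[] right=['S', 'G', 'E'] parent=A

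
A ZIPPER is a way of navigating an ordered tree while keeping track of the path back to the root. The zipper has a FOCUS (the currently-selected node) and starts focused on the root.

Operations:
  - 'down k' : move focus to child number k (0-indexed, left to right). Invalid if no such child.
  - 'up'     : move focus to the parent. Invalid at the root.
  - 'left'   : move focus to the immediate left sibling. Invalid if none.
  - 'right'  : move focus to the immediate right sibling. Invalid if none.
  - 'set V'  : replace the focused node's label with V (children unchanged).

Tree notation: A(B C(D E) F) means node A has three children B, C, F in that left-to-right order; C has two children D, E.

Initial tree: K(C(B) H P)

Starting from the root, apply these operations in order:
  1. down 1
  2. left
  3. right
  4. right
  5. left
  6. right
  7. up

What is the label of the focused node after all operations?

Answer: K

Derivation:
Step 1 (down 1): focus=H path=1 depth=1 children=[] left=['C'] right=['P'] parent=K
Step 2 (left): focus=C path=0 depth=1 children=['B'] left=[] right=['H', 'P'] parent=K
Step 3 (right): focus=H path=1 depth=1 children=[] left=['C'] right=['P'] parent=K
Step 4 (right): focus=P path=2 depth=1 children=[] left=['C', 'H'] right=[] parent=K
Step 5 (left): focus=H path=1 depth=1 children=[] left=['C'] right=['P'] parent=K
Step 6 (right): focus=P path=2 depth=1 children=[] left=['C', 'H'] right=[] parent=K
Step 7 (up): focus=K path=root depth=0 children=['C', 'H', 'P'] (at root)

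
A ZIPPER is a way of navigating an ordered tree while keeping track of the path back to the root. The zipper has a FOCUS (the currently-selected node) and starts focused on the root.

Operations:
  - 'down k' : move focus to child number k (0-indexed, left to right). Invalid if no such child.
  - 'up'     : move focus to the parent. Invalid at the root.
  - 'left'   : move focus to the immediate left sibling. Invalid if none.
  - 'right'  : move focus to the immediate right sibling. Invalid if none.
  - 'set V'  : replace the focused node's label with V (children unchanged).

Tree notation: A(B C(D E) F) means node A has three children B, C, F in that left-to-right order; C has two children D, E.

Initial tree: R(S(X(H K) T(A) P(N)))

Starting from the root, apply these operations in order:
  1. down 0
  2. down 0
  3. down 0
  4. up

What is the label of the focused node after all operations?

Answer: X

Derivation:
Step 1 (down 0): focus=S path=0 depth=1 children=['X', 'T', 'P'] left=[] right=[] parent=R
Step 2 (down 0): focus=X path=0/0 depth=2 children=['H', 'K'] left=[] right=['T', 'P'] parent=S
Step 3 (down 0): focus=H path=0/0/0 depth=3 children=[] left=[] right=['K'] parent=X
Step 4 (up): focus=X path=0/0 depth=2 children=['H', 'K'] left=[] right=['T', 'P'] parent=S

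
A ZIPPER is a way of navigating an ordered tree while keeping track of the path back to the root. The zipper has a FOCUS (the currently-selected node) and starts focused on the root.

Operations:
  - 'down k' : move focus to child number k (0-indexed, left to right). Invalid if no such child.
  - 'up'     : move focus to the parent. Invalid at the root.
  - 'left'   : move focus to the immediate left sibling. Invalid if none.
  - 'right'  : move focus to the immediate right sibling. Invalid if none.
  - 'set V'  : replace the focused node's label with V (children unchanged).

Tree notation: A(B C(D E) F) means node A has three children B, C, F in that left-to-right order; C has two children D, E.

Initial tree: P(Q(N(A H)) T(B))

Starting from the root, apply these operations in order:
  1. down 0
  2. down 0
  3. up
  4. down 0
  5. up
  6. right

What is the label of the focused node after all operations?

Step 1 (down 0): focus=Q path=0 depth=1 children=['N'] left=[] right=['T'] parent=P
Step 2 (down 0): focus=N path=0/0 depth=2 children=['A', 'H'] left=[] right=[] parent=Q
Step 3 (up): focus=Q path=0 depth=1 children=['N'] left=[] right=['T'] parent=P
Step 4 (down 0): focus=N path=0/0 depth=2 children=['A', 'H'] left=[] right=[] parent=Q
Step 5 (up): focus=Q path=0 depth=1 children=['N'] left=[] right=['T'] parent=P
Step 6 (right): focus=T path=1 depth=1 children=['B'] left=['Q'] right=[] parent=P

Answer: T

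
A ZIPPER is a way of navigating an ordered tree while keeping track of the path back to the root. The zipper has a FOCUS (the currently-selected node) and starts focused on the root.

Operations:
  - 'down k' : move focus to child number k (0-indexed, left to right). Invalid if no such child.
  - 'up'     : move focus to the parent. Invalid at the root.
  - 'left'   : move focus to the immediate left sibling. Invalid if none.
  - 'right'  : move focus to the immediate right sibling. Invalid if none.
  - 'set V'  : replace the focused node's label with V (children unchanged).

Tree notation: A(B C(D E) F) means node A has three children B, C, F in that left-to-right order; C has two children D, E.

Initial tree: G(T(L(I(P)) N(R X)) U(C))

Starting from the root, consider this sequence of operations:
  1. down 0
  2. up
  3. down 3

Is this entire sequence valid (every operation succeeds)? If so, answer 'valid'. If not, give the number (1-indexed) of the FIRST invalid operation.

Step 1 (down 0): focus=T path=0 depth=1 children=['L', 'N'] left=[] right=['U'] parent=G
Step 2 (up): focus=G path=root depth=0 children=['T', 'U'] (at root)
Step 3 (down 3): INVALID

Answer: 3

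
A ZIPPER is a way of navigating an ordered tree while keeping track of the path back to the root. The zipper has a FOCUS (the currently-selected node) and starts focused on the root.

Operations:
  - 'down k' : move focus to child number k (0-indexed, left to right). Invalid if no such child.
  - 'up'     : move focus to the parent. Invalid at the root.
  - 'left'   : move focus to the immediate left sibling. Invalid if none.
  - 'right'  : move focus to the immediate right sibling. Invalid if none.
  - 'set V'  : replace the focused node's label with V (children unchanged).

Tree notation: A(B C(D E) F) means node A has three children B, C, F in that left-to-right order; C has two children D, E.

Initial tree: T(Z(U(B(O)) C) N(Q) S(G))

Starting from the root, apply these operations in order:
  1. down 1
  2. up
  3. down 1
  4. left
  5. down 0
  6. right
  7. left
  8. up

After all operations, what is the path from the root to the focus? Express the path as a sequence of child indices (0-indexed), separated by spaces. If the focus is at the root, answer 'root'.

Step 1 (down 1): focus=N path=1 depth=1 children=['Q'] left=['Z'] right=['S'] parent=T
Step 2 (up): focus=T path=root depth=0 children=['Z', 'N', 'S'] (at root)
Step 3 (down 1): focus=N path=1 depth=1 children=['Q'] left=['Z'] right=['S'] parent=T
Step 4 (left): focus=Z path=0 depth=1 children=['U', 'C'] left=[] right=['N', 'S'] parent=T
Step 5 (down 0): focus=U path=0/0 depth=2 children=['B'] left=[] right=['C'] parent=Z
Step 6 (right): focus=C path=0/1 depth=2 children=[] left=['U'] right=[] parent=Z
Step 7 (left): focus=U path=0/0 depth=2 children=['B'] left=[] right=['C'] parent=Z
Step 8 (up): focus=Z path=0 depth=1 children=['U', 'C'] left=[] right=['N', 'S'] parent=T

Answer: 0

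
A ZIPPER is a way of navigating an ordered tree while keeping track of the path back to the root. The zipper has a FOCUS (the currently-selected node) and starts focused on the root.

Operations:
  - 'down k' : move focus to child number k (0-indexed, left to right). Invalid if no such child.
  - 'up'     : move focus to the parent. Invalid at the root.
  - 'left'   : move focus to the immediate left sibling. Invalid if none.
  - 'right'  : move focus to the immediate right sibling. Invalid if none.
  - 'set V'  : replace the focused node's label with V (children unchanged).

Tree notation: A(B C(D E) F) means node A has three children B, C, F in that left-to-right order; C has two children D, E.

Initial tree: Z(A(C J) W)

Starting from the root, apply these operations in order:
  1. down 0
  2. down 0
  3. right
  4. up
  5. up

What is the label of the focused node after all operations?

Step 1 (down 0): focus=A path=0 depth=1 children=['C', 'J'] left=[] right=['W'] parent=Z
Step 2 (down 0): focus=C path=0/0 depth=2 children=[] left=[] right=['J'] parent=A
Step 3 (right): focus=J path=0/1 depth=2 children=[] left=['C'] right=[] parent=A
Step 4 (up): focus=A path=0 depth=1 children=['C', 'J'] left=[] right=['W'] parent=Z
Step 5 (up): focus=Z path=root depth=0 children=['A', 'W'] (at root)

Answer: Z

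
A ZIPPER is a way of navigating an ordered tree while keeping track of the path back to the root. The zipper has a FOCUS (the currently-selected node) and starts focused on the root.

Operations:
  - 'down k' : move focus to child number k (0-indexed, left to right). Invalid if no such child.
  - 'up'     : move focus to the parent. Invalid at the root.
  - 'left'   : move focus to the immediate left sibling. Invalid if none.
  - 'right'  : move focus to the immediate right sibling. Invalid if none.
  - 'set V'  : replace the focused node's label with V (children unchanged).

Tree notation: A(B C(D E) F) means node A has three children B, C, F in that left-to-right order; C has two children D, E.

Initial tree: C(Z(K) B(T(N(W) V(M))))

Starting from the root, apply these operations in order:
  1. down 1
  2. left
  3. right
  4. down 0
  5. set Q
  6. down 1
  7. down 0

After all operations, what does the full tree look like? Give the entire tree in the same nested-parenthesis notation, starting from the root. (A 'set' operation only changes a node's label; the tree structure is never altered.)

Answer: C(Z(K) B(Q(N(W) V(M))))

Derivation:
Step 1 (down 1): focus=B path=1 depth=1 children=['T'] left=['Z'] right=[] parent=C
Step 2 (left): focus=Z path=0 depth=1 children=['K'] left=[] right=['B'] parent=C
Step 3 (right): focus=B path=1 depth=1 children=['T'] left=['Z'] right=[] parent=C
Step 4 (down 0): focus=T path=1/0 depth=2 children=['N', 'V'] left=[] right=[] parent=B
Step 5 (set Q): focus=Q path=1/0 depth=2 children=['N', 'V'] left=[] right=[] parent=B
Step 6 (down 1): focus=V path=1/0/1 depth=3 children=['M'] left=['N'] right=[] parent=Q
Step 7 (down 0): focus=M path=1/0/1/0 depth=4 children=[] left=[] right=[] parent=V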